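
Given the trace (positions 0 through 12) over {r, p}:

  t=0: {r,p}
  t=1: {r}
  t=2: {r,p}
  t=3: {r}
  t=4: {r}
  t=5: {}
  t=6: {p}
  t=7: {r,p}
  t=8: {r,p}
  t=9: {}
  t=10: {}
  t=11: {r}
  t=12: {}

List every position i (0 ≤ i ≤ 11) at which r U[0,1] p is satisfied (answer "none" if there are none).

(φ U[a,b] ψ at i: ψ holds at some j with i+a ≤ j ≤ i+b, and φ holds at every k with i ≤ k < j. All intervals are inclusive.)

Evaluate at each i in [0,11]:
  i=0: ✓ (rhs at j=0)
  i=1: ✓ (rhs at j=2; lhs holds on [1,1])
  i=2: ✓ (rhs at j=2)
  i=3: ✗ (no rhs in [3,4])
  i=4: ✗ (no rhs in [4,5])
  i=5: ✗ (lhs fails at k=5 before rhs at j=6)
  i=6: ✓ (rhs at j=6)
  i=7: ✓ (rhs at j=7)
  i=8: ✓ (rhs at j=8)
  i=9: ✗ (no rhs in [9,10])
  i=10: ✗ (no rhs in [10,11])
  i=11: ✗ (no rhs in [11,12])

0, 1, 2, 6, 7, 8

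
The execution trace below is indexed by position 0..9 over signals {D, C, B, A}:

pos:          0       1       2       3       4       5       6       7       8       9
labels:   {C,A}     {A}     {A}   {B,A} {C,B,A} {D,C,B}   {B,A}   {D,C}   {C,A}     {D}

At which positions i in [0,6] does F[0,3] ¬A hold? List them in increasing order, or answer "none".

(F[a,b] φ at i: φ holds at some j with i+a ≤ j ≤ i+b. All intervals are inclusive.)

2, 3, 4, 5, 6

Evaluate at each i in [0,6]:
  i=0: ✗ (none in [0,3])
  i=1: ✗ (none in [1,4])
  i=2: ✓ (witness j=5)
  i=3: ✓ (witness j=5)
  i=4: ✓ (witness j=5)
  i=5: ✓ (witness j=5)
  i=6: ✓ (witness j=7)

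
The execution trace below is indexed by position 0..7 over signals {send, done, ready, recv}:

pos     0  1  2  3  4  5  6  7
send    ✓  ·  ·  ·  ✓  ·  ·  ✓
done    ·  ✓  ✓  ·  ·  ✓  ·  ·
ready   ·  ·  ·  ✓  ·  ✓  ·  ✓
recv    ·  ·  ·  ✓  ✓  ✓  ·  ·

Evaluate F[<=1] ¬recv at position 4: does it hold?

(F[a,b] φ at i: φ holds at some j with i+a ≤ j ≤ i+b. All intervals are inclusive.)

Does not hold

Check ¬recv at each j in [4,5]:
  j=4: false
  j=5: false
No position in the window satisfies it → formula fails.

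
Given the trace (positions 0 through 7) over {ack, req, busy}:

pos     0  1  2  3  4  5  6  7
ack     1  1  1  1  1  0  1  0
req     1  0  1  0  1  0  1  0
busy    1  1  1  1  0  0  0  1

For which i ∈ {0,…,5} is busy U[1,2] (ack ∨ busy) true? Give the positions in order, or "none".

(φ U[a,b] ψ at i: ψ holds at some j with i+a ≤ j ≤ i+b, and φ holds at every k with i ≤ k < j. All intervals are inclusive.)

0, 1, 2, 3

Evaluate at each i in [0,5]:
  i=0: ✓ (rhs at j=1; lhs holds on [0,0])
  i=1: ✓ (rhs at j=2; lhs holds on [1,1])
  i=2: ✓ (rhs at j=3; lhs holds on [2,2])
  i=3: ✓ (rhs at j=4; lhs holds on [3,3])
  i=4: ✗ (lhs fails at k=4 before rhs at j=6)
  i=5: ✗ (lhs fails at k=5 before rhs at j=6)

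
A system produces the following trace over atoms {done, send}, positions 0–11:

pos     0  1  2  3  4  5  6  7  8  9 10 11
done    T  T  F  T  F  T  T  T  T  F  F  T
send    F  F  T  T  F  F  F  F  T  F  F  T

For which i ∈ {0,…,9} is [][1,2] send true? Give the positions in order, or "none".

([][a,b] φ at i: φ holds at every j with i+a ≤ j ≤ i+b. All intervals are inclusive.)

Evaluate at each i in [0,9]:
  i=0: ✗ (fails at j=1)
  i=1: ✓ (all of [2,3])
  i=2: ✗ (fails at j=4)
  i=3: ✗ (fails at j=4)
  i=4: ✗ (fails at j=5)
  i=5: ✗ (fails at j=6)
  i=6: ✗ (fails at j=7)
  i=7: ✗ (fails at j=9)
  i=8: ✗ (fails at j=9)
  i=9: ✗ (fails at j=10)

1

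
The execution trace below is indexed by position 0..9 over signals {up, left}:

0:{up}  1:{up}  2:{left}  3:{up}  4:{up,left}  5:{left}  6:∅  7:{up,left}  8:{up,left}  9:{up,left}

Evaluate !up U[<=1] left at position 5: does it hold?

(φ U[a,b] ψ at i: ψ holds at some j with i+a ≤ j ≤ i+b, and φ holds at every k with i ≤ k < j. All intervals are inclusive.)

True

Need some j in [5,6] with left, and !up at every k in [5,j-1].
  j=5: left holds; no prefix to check → satisfied.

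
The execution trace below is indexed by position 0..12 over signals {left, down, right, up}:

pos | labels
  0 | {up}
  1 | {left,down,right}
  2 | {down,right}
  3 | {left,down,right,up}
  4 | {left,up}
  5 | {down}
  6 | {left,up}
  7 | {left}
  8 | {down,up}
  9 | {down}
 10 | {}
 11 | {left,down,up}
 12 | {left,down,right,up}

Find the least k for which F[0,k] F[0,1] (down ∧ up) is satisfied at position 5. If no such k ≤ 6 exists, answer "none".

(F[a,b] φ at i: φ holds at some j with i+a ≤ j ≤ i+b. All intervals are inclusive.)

2

Scan j = 5,6,… for F[0,1] (down ∧ up):
  j=5: fails
  j=6: fails
  j=7: holds
First hit at j=7, so smallest k = 7-5 = 2.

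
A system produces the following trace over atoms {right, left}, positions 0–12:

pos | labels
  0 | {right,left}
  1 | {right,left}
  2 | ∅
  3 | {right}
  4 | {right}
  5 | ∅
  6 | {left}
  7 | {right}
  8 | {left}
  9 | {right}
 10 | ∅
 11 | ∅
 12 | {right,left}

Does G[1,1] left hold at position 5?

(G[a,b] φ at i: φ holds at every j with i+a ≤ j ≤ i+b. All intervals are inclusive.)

Check left at every j in [6,6]:
  j=6: true
All positions satisfy it → formula holds.

True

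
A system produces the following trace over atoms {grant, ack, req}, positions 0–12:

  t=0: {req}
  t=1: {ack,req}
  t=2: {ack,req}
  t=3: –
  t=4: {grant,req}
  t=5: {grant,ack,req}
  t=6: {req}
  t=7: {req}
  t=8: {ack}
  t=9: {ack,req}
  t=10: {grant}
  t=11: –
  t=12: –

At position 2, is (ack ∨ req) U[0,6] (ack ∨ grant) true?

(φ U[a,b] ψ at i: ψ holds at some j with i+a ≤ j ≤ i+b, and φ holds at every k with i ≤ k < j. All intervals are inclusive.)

Need some j in [2,8] with (ack ∨ grant), and (ack ∨ req) at every k in [2,j-1].
  j=2: (ack ∨ grant) holds; no prefix to check → satisfied.

Yes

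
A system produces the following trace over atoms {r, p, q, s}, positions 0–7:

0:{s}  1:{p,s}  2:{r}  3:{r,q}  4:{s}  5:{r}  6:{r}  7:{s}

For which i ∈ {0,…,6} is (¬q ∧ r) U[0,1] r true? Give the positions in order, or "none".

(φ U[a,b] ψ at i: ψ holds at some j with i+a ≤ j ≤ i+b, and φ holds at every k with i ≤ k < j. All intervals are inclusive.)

2, 3, 5, 6

Evaluate at each i in [0,6]:
  i=0: ✗ (no rhs in [0,1])
  i=1: ✗ (lhs fails at k=1 before rhs at j=2)
  i=2: ✓ (rhs at j=2)
  i=3: ✓ (rhs at j=3)
  i=4: ✗ (lhs fails at k=4 before rhs at j=5)
  i=5: ✓ (rhs at j=5)
  i=6: ✓ (rhs at j=6)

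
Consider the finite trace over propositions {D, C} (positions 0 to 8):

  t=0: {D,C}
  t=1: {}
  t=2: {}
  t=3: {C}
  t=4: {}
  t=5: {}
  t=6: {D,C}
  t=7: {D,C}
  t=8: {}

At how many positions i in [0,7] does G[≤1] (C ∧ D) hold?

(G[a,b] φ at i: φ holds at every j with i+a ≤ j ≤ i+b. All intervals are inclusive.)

Evaluate at each i in [0,7]:
  i=0: ✗ (fails at j=1)
  i=1: ✗ (fails at j=1)
  i=2: ✗ (fails at j=2)
  i=3: ✗ (fails at j=3)
  i=4: ✗ (fails at j=4)
  i=5: ✗ (fails at j=5)
  i=6: ✓ (all of [6,7])
  i=7: ✗ (fails at j=8)
Positions where it holds: {6} → 1.

1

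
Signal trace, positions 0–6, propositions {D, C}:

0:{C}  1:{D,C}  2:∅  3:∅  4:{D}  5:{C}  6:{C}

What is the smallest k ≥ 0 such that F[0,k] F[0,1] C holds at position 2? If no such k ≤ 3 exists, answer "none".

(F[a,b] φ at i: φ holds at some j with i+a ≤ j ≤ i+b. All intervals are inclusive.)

Scan j = 2,3,… for F[0,1] C:
  j=2: fails
  j=3: fails
  j=4: holds
First hit at j=4, so smallest k = 4-2 = 2.

2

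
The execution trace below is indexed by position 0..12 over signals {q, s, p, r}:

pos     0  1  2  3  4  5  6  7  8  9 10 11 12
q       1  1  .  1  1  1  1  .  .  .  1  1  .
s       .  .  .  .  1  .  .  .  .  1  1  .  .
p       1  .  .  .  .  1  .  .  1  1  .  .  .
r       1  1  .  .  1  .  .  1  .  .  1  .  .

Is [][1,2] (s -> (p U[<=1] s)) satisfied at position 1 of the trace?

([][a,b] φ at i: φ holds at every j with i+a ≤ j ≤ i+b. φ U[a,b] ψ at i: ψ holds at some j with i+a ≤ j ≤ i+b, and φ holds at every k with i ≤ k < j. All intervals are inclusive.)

Yes

Check (s -> (p U[<=1] s)) at every j in [2,3]:
  j=2: antecedent false → ✓
  j=3: antecedent false → ✓
All positions satisfy it → formula holds.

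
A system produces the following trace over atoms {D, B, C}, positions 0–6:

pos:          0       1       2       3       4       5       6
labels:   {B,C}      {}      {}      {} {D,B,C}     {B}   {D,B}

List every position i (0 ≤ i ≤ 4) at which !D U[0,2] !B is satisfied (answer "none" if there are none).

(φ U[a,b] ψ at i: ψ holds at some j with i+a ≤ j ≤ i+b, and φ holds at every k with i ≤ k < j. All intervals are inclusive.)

0, 1, 2, 3

Evaluate at each i in [0,4]:
  i=0: ✓ (rhs at j=1; lhs holds on [0,0])
  i=1: ✓ (rhs at j=1)
  i=2: ✓ (rhs at j=2)
  i=3: ✓ (rhs at j=3)
  i=4: ✗ (no rhs in [4,6])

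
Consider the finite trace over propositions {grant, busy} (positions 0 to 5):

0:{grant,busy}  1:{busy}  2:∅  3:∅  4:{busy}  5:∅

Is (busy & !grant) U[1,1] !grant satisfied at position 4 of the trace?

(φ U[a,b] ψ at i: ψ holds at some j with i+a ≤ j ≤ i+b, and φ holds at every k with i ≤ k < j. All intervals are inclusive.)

Need some j in [5,5] with !grant, and (busy & !grant) at every k in [4,j-1].
  j=5: !grant holds; (busy & !grant) holds at every k in [4,4] → satisfied.

Yes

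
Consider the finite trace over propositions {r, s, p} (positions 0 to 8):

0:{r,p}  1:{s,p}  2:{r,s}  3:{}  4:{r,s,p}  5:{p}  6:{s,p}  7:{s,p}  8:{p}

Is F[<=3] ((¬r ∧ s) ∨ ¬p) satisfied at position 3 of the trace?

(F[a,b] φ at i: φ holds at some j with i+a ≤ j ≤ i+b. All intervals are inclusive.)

Check ((¬r ∧ s) ∨ ¬p) at each j in [3,6]:
  j=3: true
  j=4: false
  j=5: false
  j=6: true
Found at j=3 → formula holds.

Yes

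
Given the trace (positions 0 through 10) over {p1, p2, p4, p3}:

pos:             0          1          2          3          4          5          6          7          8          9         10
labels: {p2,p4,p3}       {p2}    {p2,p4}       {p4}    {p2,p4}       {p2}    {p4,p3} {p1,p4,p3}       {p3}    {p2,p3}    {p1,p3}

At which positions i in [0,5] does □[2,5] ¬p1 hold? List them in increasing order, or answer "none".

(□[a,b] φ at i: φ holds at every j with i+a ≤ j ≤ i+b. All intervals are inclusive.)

0, 1

Evaluate at each i in [0,5]:
  i=0: ✓ (all of [2,5])
  i=1: ✓ (all of [3,6])
  i=2: ✗ (fails at j=7)
  i=3: ✗ (fails at j=7)
  i=4: ✗ (fails at j=7)
  i=5: ✗ (fails at j=7)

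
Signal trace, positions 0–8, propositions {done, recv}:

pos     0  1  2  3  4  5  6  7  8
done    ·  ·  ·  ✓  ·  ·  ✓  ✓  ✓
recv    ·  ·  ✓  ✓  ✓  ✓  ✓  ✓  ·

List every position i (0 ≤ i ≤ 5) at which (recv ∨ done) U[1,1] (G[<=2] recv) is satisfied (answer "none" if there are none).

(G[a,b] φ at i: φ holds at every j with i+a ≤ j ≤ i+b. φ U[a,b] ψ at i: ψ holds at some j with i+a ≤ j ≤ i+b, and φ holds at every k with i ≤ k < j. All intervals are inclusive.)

2, 3, 4

Evaluate at each i in [0,5]:
  i=0: ✗ (no rhs in [1,1])
  i=1: ✗ (lhs fails at k=1 before rhs at j=2)
  i=2: ✓ (rhs at j=3; lhs holds on [2,2])
  i=3: ✓ (rhs at j=4; lhs holds on [3,3])
  i=4: ✓ (rhs at j=5; lhs holds on [4,4])
  i=5: ✗ (no rhs in [6,6])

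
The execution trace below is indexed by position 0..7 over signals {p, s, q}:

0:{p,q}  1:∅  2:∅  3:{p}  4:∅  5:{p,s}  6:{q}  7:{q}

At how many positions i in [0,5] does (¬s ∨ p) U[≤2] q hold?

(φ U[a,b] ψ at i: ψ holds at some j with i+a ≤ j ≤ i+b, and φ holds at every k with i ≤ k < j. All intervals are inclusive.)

Evaluate at each i in [0,5]:
  i=0: ✓ (rhs at j=0)
  i=1: ✗ (no rhs in [1,3])
  i=2: ✗ (no rhs in [2,4])
  i=3: ✗ (no rhs in [3,5])
  i=4: ✓ (rhs at j=6; lhs holds on [4,5])
  i=5: ✓ (rhs at j=6; lhs holds on [5,5])
Positions where it holds: {0, 4, 5} → 3.

3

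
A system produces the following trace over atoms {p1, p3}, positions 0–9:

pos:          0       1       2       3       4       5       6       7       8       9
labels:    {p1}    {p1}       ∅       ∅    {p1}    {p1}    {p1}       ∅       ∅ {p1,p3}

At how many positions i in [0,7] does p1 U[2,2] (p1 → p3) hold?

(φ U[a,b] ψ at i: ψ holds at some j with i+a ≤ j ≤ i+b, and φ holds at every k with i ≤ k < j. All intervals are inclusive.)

Evaluate at each i in [0,7]:
  i=0: ✓ (rhs at j=2; lhs holds on [0,1])
  i=1: ✗ (lhs fails at k=2 before rhs at j=3)
  i=2: ✗ (no rhs in [4,4])
  i=3: ✗ (no rhs in [5,5])
  i=4: ✗ (no rhs in [6,6])
  i=5: ✓ (rhs at j=7; lhs holds on [5,6])
  i=6: ✗ (lhs fails at k=7 before rhs at j=8)
  i=7: ✗ (lhs fails at k=7 before rhs at j=9)
Positions where it holds: {0, 5} → 2.

2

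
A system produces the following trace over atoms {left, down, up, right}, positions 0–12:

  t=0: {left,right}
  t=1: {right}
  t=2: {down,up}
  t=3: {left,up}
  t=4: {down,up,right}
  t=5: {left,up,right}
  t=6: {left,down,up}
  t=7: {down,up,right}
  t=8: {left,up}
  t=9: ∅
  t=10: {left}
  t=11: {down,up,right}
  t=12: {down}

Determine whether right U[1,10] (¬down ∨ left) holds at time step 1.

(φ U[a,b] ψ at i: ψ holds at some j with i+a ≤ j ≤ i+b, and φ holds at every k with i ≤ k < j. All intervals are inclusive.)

Need some j in [2,11] with (¬down ∨ left), and right at every k in [1,j-1].
  j=2: (¬down ∨ left) false.
  j=3: (¬down ∨ left) holds, but right fails at k=2 → not this j.
  j=4: (¬down ∨ left) false.
  j=5: (¬down ∨ left) holds, but right fails at k=2 → not this j.
  j=6: (¬down ∨ left) holds, but right fails at k=2 → not this j.
  j=7: (¬down ∨ left) false.
  j=8: (¬down ∨ left) holds, but right fails at k=2 → not this j.
  j=9: (¬down ∨ left) holds, but right fails at k=2 → not this j.
  j=10: (¬down ∨ left) holds, but right fails at k=2 → not this j.
  j=11: (¬down ∨ left) false.
No j in the window works → until fails.

Does not hold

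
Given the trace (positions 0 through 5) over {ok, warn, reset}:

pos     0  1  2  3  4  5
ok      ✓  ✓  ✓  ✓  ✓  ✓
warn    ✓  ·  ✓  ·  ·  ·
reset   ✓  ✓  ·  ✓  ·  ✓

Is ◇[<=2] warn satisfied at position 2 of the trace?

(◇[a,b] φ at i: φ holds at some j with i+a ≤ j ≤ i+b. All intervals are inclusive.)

Check warn at each j in [2,4]:
  j=2: true
  j=3: false
  j=4: false
Found at j=2 → formula holds.

Yes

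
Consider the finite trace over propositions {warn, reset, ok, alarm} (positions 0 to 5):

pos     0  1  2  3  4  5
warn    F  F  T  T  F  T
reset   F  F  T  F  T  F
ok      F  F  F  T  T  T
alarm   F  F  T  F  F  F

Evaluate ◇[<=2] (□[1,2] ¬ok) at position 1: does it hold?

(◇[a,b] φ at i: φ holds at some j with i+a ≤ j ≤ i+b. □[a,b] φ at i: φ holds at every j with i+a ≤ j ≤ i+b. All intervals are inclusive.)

False

Check □[1,2] ¬ok at each j in [1,3]:
  j=1: fails at 3
  j=2: fails at 3
  j=3: fails at 4
No position in the window satisfies it → formula fails.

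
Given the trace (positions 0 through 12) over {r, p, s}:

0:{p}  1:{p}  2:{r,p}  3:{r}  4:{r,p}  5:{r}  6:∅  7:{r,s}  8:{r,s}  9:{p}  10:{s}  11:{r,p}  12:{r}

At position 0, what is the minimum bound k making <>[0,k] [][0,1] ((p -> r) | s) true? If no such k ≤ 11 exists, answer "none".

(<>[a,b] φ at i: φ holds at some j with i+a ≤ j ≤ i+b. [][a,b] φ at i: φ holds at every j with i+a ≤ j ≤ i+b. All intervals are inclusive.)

2

Scan j = 0,1,… for [][0,1] ((p -> r) | s):
  j=0: fails
  j=1: fails
  j=2: holds
First hit at j=2, so smallest k = 2-0 = 2.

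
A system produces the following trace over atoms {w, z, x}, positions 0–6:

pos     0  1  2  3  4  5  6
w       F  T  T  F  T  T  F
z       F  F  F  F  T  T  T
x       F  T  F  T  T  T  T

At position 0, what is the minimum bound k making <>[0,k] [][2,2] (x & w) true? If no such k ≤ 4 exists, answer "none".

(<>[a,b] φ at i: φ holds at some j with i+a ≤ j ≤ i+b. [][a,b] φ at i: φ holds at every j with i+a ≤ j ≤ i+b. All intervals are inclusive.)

Scan j = 0,1,… for [][2,2] (x & w):
  j=0: fails
  j=1: fails
  j=2: holds
First hit at j=2, so smallest k = 2-0 = 2.

2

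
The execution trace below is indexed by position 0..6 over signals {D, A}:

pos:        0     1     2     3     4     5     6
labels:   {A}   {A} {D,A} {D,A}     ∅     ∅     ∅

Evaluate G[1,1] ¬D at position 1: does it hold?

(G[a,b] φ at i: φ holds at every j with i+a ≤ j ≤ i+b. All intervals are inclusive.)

False

Check ¬D at every j in [2,2]:
  j=2: false
Fails at j=2 → formula fails.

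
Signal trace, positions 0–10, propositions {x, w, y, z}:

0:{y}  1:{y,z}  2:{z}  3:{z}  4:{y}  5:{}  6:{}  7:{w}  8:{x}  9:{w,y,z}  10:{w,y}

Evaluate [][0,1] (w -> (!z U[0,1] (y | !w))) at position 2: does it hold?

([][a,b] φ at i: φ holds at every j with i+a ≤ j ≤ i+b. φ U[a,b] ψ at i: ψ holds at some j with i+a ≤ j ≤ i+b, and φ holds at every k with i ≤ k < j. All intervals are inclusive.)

Holds

Check (w -> (!z U[0,1] (y | !w))) at every j in [2,3]:
  j=2: antecedent false → ✓
  j=3: antecedent false → ✓
All positions satisfy it → formula holds.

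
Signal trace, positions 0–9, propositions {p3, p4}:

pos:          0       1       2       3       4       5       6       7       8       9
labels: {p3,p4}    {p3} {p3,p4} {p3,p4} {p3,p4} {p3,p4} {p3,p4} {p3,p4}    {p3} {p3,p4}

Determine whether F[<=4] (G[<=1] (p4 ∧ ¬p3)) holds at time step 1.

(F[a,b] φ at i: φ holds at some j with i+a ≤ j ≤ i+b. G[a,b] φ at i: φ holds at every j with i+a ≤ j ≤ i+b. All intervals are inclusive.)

No

Check G[<=1] (p4 ∧ ¬p3) at each j in [1,5]:
  j=1: fails at 1
  j=2: fails at 2
  j=3: fails at 3
  j=4: fails at 4
  j=5: fails at 5
No position in the window satisfies it → formula fails.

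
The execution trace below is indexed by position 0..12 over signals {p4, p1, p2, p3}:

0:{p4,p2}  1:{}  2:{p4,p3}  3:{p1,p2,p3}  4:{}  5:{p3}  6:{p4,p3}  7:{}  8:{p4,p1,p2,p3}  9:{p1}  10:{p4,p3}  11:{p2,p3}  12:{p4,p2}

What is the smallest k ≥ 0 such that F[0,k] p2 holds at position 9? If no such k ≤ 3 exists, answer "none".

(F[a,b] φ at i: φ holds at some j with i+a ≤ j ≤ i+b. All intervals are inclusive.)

Scan j = 9,10,… for p2:
  j=9: fails
  j=10: fails
  j=11: holds
First hit at j=11, so smallest k = 11-9 = 2.

2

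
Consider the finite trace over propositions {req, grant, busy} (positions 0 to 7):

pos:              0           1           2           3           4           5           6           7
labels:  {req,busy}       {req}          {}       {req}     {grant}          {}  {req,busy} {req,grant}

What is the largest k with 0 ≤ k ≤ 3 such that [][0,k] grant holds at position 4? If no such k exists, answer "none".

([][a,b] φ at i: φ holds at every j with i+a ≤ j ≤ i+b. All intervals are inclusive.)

0

grant must hold from j=4 onward; find where it first fails.
  j=4: holds
  j=5: fails
Holds on [4,4], so largest k = 0.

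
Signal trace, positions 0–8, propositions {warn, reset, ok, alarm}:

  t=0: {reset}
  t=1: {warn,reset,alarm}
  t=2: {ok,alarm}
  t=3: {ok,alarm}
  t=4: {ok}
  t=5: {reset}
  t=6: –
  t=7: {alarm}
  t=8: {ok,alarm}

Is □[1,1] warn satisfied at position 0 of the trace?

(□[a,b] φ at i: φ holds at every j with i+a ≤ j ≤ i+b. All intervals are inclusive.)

Check warn at every j in [1,1]:
  j=1: true
All positions satisfy it → formula holds.

Holds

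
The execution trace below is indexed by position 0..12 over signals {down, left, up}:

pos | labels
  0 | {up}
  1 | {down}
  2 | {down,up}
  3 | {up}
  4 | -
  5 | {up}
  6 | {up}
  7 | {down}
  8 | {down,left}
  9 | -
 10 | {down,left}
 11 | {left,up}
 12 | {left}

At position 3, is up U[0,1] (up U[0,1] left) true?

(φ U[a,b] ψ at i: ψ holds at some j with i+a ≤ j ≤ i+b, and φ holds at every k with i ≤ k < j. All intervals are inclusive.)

No

Need some j in [3,4] with (up U[0,1] left), and up at every k in [3,j-1].
  j=3: (up U[0,1] left) — fails.
  j=4: (up U[0,1] left) — fails.
No j in the window works → until fails.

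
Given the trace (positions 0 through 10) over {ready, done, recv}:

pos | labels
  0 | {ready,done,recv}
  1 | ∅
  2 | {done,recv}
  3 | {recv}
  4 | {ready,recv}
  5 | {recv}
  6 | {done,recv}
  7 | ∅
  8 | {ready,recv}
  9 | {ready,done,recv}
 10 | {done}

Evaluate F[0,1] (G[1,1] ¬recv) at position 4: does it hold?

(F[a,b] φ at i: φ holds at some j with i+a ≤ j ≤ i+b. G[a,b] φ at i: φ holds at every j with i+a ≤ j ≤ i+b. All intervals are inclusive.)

Does not hold

Check G[1,1] ¬recv at each j in [4,5]:
  j=4: fails at 5
  j=5: fails at 6
No position in the window satisfies it → formula fails.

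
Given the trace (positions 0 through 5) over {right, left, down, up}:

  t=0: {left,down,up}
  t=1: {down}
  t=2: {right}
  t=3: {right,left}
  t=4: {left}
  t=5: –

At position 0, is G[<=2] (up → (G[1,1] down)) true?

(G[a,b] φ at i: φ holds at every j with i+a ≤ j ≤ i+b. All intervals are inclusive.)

True

Check (up → (G[1,1] down)) at every j in [0,2]:
  j=0: antecedent true; consequent holds on [1,1] → ✓
  j=1: antecedent false → ✓
  j=2: antecedent false → ✓
All positions satisfy it → formula holds.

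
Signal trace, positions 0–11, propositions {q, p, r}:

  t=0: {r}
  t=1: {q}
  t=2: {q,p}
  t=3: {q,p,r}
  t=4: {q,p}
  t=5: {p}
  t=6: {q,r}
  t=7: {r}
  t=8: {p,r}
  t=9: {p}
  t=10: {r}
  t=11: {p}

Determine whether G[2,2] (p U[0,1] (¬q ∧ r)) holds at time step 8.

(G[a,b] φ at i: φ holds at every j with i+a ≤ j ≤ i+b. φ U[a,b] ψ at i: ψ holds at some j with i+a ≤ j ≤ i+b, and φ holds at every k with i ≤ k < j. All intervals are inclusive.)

True

Check (p U[0,1] (¬q ∧ r)) at every j in [10,10]:
  j=10: holds
All positions satisfy it → formula holds.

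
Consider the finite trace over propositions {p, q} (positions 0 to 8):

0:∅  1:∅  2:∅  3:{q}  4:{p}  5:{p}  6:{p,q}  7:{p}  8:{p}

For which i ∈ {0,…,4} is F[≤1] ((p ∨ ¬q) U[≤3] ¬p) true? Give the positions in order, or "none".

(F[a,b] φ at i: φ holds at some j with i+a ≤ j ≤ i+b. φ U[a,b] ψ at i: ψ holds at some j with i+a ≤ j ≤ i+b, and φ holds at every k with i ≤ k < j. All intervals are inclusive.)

0, 1, 2, 3

Evaluate at each i in [0,4]:
  i=0: ✓ (witness j=0)
  i=1: ✓ (witness j=1)
  i=2: ✓ (witness j=2)
  i=3: ✓ (witness j=3)
  i=4: ✗ (none in [4,5])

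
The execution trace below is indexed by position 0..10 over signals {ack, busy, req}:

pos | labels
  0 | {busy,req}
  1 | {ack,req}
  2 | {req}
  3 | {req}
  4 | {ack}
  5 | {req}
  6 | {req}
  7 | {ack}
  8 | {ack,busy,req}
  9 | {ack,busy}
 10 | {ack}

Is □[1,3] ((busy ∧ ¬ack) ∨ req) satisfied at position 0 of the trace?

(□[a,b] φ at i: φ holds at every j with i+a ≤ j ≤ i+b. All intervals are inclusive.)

Holds

Check ((busy ∧ ¬ack) ∨ req) at every j in [1,3]:
  j=1: true
  j=2: true
  j=3: true
All positions satisfy it → formula holds.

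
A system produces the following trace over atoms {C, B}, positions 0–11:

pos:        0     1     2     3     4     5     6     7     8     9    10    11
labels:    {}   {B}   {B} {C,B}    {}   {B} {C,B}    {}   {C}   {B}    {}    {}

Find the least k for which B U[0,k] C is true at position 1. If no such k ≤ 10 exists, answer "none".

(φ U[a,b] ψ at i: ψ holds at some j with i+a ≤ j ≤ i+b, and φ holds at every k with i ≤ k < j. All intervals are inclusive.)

2

Need earliest j ≥ 1 with C, and B at every k in [1,j-1].
  j=1: rhs fails.
  j=2: rhs fails.
  j=3: rhs holds; lhs holds on [1,2]. k = 2.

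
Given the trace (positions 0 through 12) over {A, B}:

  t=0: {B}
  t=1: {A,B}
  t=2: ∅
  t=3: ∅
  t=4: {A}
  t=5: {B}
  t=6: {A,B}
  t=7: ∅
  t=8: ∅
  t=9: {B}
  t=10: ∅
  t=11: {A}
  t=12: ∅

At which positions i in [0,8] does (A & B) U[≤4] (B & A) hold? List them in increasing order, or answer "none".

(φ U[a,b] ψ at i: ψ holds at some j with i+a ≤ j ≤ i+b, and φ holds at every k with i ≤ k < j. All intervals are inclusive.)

Evaluate at each i in [0,8]:
  i=0: ✗ (lhs fails at k=0 before rhs at j=1)
  i=1: ✓ (rhs at j=1)
  i=2: ✗ (lhs fails at k=2 before rhs at j=6)
  i=3: ✗ (lhs fails at k=3 before rhs at j=6)
  i=4: ✗ (lhs fails at k=4 before rhs at j=6)
  i=5: ✗ (lhs fails at k=5 before rhs at j=6)
  i=6: ✓ (rhs at j=6)
  i=7: ✗ (no rhs in [7,11])
  i=8: ✗ (no rhs in [8,12])

1, 6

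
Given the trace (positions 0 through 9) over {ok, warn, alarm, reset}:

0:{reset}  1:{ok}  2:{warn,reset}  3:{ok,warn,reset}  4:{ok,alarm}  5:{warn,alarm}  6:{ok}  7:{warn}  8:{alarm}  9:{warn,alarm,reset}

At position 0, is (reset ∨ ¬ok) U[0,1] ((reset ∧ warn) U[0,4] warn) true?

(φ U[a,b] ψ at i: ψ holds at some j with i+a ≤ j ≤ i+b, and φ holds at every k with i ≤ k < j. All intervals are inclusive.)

Need some j in [0,1] with ((reset ∧ warn) U[0,4] warn), and (reset ∨ ¬ok) at every k in [0,j-1].
  j=0: ((reset ∧ warn) U[0,4] warn) — fails.
  j=1: ((reset ∧ warn) U[0,4] warn) — fails.
No j in the window works → until fails.

Does not hold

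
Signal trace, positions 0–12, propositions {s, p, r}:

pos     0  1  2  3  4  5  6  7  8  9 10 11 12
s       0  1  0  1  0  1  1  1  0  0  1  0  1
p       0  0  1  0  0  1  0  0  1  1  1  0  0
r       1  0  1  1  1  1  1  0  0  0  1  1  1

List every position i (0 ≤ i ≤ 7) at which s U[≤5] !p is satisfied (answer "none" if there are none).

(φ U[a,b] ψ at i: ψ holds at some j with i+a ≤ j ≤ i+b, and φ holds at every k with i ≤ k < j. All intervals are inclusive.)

0, 1, 3, 4, 5, 6, 7

Evaluate at each i in [0,7]:
  i=0: ✓ (rhs at j=0)
  i=1: ✓ (rhs at j=1)
  i=2: ✗ (lhs fails at k=2 before rhs at j=3)
  i=3: ✓ (rhs at j=3)
  i=4: ✓ (rhs at j=4)
  i=5: ✓ (rhs at j=6; lhs holds on [5,5])
  i=6: ✓ (rhs at j=6)
  i=7: ✓ (rhs at j=7)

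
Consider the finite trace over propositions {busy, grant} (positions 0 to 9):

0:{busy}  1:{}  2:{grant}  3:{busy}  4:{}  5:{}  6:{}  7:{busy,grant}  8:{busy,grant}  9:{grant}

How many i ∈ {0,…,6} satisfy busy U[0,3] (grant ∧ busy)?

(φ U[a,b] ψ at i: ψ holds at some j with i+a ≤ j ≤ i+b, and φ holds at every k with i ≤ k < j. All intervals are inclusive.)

0

Evaluate at each i in [0,6]:
  i=0: ✗ (no rhs in [0,3])
  i=1: ✗ (no rhs in [1,4])
  i=2: ✗ (no rhs in [2,5])
  i=3: ✗ (no rhs in [3,6])
  i=4: ✗ (lhs fails at k=4 before rhs at j=7)
  i=5: ✗ (lhs fails at k=5 before rhs at j=7)
  i=6: ✗ (lhs fails at k=6 before rhs at j=7)
Positions where it holds: {} → 0.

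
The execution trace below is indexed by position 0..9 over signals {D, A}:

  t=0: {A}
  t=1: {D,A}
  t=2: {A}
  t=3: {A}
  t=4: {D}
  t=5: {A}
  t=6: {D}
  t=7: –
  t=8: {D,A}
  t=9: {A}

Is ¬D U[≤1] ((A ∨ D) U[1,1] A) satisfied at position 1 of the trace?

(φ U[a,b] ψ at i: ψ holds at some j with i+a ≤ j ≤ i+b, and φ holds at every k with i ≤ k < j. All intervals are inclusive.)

Need some j in [1,2] with ((A ∨ D) U[1,1] A), and ¬D at every k in [1,j-1].
  j=1: ((A ∨ D) U[1,1] A) holds; no prefix to check → satisfied.

Yes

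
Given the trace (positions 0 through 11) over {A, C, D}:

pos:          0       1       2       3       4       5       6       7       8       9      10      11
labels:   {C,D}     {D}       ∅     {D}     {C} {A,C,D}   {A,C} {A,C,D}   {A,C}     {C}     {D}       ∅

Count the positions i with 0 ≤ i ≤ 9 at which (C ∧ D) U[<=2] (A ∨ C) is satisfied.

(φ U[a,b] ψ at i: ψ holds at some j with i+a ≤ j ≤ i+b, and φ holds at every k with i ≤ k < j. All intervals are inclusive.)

7

Evaluate at each i in [0,9]:
  i=0: ✓ (rhs at j=0)
  i=1: ✗ (no rhs in [1,3])
  i=2: ✗ (lhs fails at k=2 before rhs at j=4)
  i=3: ✗ (lhs fails at k=3 before rhs at j=4)
  i=4: ✓ (rhs at j=4)
  i=5: ✓ (rhs at j=5)
  i=6: ✓ (rhs at j=6)
  i=7: ✓ (rhs at j=7)
  i=8: ✓ (rhs at j=8)
  i=9: ✓ (rhs at j=9)
Positions where it holds: {0, 4, 5, 6, 7, 8, 9} → 7.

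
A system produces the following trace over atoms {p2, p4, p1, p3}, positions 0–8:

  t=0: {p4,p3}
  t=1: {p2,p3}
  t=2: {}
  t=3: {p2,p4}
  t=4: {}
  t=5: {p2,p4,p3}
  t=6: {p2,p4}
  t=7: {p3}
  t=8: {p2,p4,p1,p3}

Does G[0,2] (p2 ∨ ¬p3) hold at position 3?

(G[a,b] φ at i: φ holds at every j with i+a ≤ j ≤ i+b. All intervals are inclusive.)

True

Check (p2 ∨ ¬p3) at every j in [3,5]:
  j=3: true
  j=4: true
  j=5: true
All positions satisfy it → formula holds.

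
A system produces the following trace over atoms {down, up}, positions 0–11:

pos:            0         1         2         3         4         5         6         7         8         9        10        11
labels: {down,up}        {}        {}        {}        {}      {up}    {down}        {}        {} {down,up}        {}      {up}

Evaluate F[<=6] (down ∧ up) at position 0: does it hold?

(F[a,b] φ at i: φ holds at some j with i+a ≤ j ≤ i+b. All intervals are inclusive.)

Check (down ∧ up) at each j in [0,6]:
  j=0: true
  j=1: false
  j=2: false
  j=3: false
  j=4: false
  j=5: false
  j=6: false
Found at j=0 → formula holds.

True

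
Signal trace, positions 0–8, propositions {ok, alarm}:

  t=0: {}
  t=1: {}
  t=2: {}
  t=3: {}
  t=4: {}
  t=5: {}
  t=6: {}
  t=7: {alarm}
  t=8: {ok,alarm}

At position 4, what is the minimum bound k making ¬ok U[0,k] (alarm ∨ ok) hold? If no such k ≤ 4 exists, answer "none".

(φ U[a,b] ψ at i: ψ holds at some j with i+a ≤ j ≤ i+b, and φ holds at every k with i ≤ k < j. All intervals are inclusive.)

Need earliest j ≥ 4 with (alarm ∨ ok), and ¬ok at every k in [4,j-1].
  j=4: rhs fails.
  j=5: rhs fails.
  j=6: rhs fails.
  j=7: rhs holds; lhs holds on [4,6]. k = 3.

3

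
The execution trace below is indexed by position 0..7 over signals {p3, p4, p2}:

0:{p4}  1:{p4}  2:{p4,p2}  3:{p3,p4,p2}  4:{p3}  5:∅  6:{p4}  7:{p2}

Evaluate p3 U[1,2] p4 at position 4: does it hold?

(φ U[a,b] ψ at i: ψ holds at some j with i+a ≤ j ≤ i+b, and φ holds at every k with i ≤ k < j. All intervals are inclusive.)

Need some j in [5,6] with p4, and p3 at every k in [4,j-1].
  j=5: p4 false.
  j=6: p4 holds, but p3 fails at k=5 → not this j.
No j in the window works → until fails.

Does not hold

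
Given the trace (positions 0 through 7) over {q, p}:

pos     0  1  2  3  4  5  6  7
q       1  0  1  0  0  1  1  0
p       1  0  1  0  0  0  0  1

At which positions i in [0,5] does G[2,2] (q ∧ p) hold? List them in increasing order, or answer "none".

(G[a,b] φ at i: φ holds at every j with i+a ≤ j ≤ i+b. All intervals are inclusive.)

Evaluate at each i in [0,5]:
  i=0: ✓ (all of [2,2])
  i=1: ✗ (fails at j=3)
  i=2: ✗ (fails at j=4)
  i=3: ✗ (fails at j=5)
  i=4: ✗ (fails at j=6)
  i=5: ✗ (fails at j=7)

0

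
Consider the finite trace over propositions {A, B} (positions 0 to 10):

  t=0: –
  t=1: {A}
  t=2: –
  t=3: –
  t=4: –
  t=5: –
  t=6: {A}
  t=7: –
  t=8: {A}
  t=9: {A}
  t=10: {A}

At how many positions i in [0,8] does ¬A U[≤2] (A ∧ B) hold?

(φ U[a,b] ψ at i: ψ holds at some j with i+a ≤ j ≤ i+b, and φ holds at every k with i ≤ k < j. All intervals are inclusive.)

Evaluate at each i in [0,8]:
  i=0: ✗ (no rhs in [0,2])
  i=1: ✗ (no rhs in [1,3])
  i=2: ✗ (no rhs in [2,4])
  i=3: ✗ (no rhs in [3,5])
  i=4: ✗ (no rhs in [4,6])
  i=5: ✗ (no rhs in [5,7])
  i=6: ✗ (no rhs in [6,8])
  i=7: ✗ (no rhs in [7,9])
  i=8: ✗ (no rhs in [8,10])
Positions where it holds: {} → 0.

0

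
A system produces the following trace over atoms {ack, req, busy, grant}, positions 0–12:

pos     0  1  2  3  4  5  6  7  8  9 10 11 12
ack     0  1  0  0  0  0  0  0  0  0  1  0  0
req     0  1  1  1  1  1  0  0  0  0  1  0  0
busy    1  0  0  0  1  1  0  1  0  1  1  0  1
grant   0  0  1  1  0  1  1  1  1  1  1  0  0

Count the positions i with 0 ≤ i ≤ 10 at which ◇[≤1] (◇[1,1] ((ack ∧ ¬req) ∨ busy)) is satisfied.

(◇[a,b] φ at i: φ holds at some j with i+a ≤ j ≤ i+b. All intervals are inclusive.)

9

Evaluate at each i in [0,10]:
  i=0: ✗ (none in [0,1])
  i=1: ✗ (none in [1,2])
  i=2: ✓ (witness j=3)
  i=3: ✓ (witness j=3)
  i=4: ✓ (witness j=4)
  i=5: ✓ (witness j=6)
  i=6: ✓ (witness j=6)
  i=7: ✓ (witness j=8)
  i=8: ✓ (witness j=8)
  i=9: ✓ (witness j=9)
  i=10: ✓ (witness j=11)
Positions where it holds: {2, 3, 4, 5, 6, 7, 8, 9, 10} → 9.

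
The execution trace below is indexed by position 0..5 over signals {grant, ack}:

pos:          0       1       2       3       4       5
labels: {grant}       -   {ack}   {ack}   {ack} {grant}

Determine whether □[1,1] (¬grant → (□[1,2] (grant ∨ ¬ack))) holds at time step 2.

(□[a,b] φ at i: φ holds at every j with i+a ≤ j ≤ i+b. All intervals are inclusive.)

Check (¬grant → (□[1,2] (grant ∨ ¬ack))) at every j in [3,3]:
  j=3: antecedent true; consequent fails at 4 → ✗
Fails at j=3 → formula fails.

No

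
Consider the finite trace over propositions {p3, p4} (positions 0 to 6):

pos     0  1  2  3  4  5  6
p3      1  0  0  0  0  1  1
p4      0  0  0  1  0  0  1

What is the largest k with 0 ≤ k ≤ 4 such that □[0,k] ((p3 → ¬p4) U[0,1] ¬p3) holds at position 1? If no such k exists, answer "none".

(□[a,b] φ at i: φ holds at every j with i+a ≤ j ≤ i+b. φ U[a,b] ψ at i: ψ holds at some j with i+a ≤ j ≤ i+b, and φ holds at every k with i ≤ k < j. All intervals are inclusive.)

((p3 → ¬p4) U[0,1] ¬p3) must hold from j=1 onward; find where it first fails.
  j=1: holds
  j=2: holds
  j=3: holds
  j=4: holds
  j=5: fails
Holds on [1,4], so largest k = 3.

3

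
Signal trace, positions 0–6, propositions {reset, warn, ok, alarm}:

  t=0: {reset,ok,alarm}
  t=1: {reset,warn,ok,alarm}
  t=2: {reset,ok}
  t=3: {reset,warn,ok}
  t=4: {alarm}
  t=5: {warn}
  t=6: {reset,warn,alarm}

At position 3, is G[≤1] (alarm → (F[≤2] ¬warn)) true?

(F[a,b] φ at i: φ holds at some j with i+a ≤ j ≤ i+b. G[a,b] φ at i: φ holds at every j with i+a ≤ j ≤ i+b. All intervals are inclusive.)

Check (alarm → (F[≤2] ¬warn)) at every j in [3,4]:
  j=3: antecedent false → ✓
  j=4: antecedent true; consequent holds (witness at 4) → ✓
All positions satisfy it → formula holds.

Yes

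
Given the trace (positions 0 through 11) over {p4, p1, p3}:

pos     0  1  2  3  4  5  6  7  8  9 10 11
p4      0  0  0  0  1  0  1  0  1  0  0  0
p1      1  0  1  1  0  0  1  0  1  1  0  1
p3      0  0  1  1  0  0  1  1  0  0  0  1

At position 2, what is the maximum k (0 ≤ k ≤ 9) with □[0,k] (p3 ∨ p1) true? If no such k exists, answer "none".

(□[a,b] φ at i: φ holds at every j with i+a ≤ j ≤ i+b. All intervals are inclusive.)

1

(p3 ∨ p1) must hold from j=2 onward; find where it first fails.
  j=2: holds
  j=3: holds
  j=4: fails
Holds on [2,3], so largest k = 1.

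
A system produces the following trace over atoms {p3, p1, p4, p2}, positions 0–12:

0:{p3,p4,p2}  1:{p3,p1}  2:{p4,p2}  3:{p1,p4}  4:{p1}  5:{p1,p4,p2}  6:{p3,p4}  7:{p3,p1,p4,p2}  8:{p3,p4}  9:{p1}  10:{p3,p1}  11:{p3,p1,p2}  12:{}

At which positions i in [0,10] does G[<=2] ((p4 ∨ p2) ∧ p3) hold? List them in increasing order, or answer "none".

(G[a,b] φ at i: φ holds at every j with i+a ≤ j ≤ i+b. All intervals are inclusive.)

Evaluate at each i in [0,10]:
  i=0: ✗ (fails at j=1)
  i=1: ✗ (fails at j=1)
  i=2: ✗ (fails at j=2)
  i=3: ✗ (fails at j=3)
  i=4: ✗ (fails at j=4)
  i=5: ✗ (fails at j=5)
  i=6: ✓ (all of [6,8])
  i=7: ✗ (fails at j=9)
  i=8: ✗ (fails at j=9)
  i=9: ✗ (fails at j=9)
  i=10: ✗ (fails at j=10)

6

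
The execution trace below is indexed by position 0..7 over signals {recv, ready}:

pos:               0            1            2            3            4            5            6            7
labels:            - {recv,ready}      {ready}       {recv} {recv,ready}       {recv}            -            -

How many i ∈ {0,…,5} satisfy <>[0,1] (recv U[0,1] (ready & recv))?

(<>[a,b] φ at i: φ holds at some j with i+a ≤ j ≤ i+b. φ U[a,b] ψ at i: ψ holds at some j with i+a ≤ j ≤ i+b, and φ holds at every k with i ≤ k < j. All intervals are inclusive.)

5

Evaluate at each i in [0,5]:
  i=0: ✓ (witness j=1)
  i=1: ✓ (witness j=1)
  i=2: ✓ (witness j=3)
  i=3: ✓ (witness j=3)
  i=4: ✓ (witness j=4)
  i=5: ✗ (none in [5,6])
Positions where it holds: {0, 1, 2, 3, 4} → 5.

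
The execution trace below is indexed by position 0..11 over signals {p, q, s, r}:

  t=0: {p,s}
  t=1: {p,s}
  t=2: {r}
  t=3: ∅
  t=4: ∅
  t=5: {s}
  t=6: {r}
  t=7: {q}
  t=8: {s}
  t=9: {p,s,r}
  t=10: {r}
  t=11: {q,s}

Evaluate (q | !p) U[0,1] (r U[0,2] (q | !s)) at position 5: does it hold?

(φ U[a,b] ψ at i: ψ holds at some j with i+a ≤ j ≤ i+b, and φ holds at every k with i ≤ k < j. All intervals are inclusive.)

Need some j in [5,6] with (r U[0,2] (q | !s)), and (q | !p) at every k in [5,j-1].
  j=5: (r U[0,2] (q | !s)) — fails.
  j=6: (r U[0,2] (q | !s)) holds; (q | !p) holds at every k in [5,5] → satisfied.

Yes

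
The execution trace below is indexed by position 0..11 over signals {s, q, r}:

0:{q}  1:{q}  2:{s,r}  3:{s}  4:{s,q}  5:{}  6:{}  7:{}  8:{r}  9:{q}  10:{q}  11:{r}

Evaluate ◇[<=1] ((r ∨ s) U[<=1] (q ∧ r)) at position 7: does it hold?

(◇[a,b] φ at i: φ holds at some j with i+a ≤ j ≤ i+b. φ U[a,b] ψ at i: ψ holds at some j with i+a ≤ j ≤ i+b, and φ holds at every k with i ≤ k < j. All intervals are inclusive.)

Check ((r ∨ s) U[<=1] (q ∧ r)) at each j in [7,8]:
  j=7: fails
  j=8: fails
No position in the window satisfies it → formula fails.

Does not hold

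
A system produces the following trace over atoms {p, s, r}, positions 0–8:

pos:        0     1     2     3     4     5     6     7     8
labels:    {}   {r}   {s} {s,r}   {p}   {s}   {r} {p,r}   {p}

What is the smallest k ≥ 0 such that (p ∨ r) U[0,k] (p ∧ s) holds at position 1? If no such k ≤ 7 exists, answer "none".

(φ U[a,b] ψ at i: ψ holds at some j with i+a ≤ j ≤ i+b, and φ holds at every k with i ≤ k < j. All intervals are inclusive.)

none

Need earliest j ≥ 1 with (p ∧ s), and (p ∨ r) at every k in [1,j-1].
  j=1: rhs fails.
  j=2: rhs fails.
  j=3: rhs fails.
  j=4: rhs fails.
  j=5: rhs fails.
  j=6: rhs fails.
  j=7: rhs fails.
  j=8: rhs fails.
No witness within the range → none.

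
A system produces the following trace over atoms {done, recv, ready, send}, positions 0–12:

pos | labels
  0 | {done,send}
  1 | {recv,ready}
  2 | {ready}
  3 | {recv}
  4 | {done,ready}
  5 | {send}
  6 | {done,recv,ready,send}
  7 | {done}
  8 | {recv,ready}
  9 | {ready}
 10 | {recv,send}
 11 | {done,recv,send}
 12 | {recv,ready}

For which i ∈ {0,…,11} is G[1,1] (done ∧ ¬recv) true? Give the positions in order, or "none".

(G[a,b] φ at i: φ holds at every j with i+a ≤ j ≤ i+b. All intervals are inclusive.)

3, 6

Evaluate at each i in [0,11]:
  i=0: ✗ (fails at j=1)
  i=1: ✗ (fails at j=2)
  i=2: ✗ (fails at j=3)
  i=3: ✓ (all of [4,4])
  i=4: ✗ (fails at j=5)
  i=5: ✗ (fails at j=6)
  i=6: ✓ (all of [7,7])
  i=7: ✗ (fails at j=8)
  i=8: ✗ (fails at j=9)
  i=9: ✗ (fails at j=10)
  i=10: ✗ (fails at j=11)
  i=11: ✗ (fails at j=12)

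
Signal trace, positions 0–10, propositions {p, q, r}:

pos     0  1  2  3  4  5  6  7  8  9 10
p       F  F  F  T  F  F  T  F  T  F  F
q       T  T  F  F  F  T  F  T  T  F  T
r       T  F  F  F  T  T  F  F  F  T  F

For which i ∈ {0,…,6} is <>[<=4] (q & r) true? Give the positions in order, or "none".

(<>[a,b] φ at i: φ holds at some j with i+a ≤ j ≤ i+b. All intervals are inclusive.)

Evaluate at each i in [0,6]:
  i=0: ✓ (witness j=0)
  i=1: ✓ (witness j=5)
  i=2: ✓ (witness j=5)
  i=3: ✓ (witness j=5)
  i=4: ✓ (witness j=5)
  i=5: ✓ (witness j=5)
  i=6: ✗ (none in [6,10])

0, 1, 2, 3, 4, 5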